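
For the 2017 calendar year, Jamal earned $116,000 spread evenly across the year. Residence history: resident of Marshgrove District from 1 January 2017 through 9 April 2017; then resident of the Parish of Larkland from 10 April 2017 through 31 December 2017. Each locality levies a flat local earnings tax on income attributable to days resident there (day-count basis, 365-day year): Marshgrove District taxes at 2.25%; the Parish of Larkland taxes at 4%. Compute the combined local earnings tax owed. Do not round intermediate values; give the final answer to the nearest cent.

$4,089.40

Marshgrove District, 1 January – 9 April 2017: 99 days → $116,000 × 2.25% × 99/365 = $707.9178
The Parish of Larkland, 10 April – 31 December 2017: 266 days → $116,000 × 4% × 266/365 = $3,381.4795
Total = $4,089.3973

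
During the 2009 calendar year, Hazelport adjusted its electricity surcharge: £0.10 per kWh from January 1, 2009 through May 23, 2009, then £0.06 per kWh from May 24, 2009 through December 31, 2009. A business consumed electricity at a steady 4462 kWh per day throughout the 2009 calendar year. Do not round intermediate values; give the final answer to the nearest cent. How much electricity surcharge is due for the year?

January 1 – May 23, 2009: 143 days × 4462 kWh/day = 638,066 kWh at £0.10/kWh → £63,806.60
May 24 – December 31, 2009: 222 days × 4462 kWh/day = 990,564 kWh at £0.06/kWh → £59,433.84

£123,240.44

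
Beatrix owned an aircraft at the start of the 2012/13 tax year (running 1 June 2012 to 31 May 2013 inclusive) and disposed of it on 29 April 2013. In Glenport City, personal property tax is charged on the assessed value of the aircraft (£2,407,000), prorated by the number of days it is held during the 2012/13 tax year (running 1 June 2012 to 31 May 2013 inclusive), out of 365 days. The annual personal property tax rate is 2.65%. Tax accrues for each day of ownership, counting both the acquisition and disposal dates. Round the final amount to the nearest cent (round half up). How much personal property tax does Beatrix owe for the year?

Days held (1 June 2012 – 29 April 2013): 333 out of 365
Tax = £2,407,000 × 2.65% × 333/365 = £58,193.3466

£58,193.35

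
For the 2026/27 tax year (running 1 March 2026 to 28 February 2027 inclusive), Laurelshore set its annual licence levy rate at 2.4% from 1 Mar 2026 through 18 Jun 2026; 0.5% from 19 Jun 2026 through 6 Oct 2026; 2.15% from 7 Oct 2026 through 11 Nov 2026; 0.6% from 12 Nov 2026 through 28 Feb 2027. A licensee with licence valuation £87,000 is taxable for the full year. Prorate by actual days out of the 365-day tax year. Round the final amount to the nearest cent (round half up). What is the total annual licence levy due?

£1,100.73

1 Mar – 18 Jun 2026: 110 days at 2.4% → £87,000 × 2.4% × 110/365 = £629.2603
19 Jun – 6 Oct 2026: 110 days at 0.5% → £87,000 × 0.5% × 110/365 = £131.0959
7 Oct – 11 Nov 2026: 36 days at 2.15% → £87,000 × 2.15% × 36/365 = £184.4877
12 Nov 2026 – 28 Feb 2027: 109 days at 0.6% → £87,000 × 0.6% × 109/365 = £155.8849
Total = £1,100.7288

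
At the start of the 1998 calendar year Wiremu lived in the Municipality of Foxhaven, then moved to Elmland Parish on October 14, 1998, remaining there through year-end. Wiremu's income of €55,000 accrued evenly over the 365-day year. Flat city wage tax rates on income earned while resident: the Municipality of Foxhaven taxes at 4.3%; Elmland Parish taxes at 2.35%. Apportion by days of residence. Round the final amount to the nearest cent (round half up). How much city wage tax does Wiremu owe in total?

The Municipality of Foxhaven, January 1 – October 13, 1998: 286 days → €55,000 × 4.3% × 286/365 = €1,853.1233
Elmland Parish, October 14 – December 31, 1998: 79 days → €55,000 × 2.35% × 79/365 = €279.7466
Total = €2,132.8699

€2,132.87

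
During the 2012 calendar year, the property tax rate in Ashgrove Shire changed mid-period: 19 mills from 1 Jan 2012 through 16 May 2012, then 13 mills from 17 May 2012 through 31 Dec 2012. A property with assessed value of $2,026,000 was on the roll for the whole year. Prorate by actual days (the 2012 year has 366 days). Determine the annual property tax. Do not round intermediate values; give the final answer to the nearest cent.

1 Jan – 16 May 2012: 137 days at 19 mills → $2,026,000 × 1.9% × 137/366 = $14,408.9563
17 May – 31 Dec 2012: 229 days at 13 mills → $2,026,000 × 1.3% × 229/366 = $16,479.2404
Total = $30,888.1967

$30,888.20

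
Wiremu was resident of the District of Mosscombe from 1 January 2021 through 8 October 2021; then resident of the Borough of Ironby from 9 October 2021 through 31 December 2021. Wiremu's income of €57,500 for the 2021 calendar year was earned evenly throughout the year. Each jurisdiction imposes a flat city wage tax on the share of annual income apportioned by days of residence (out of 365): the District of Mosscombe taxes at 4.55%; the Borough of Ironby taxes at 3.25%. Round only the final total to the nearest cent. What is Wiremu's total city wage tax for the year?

The District of Mosscombe, 1 January – 8 October 2021: 281 days → €57,500 × 4.55% × 281/365 = €2,014.1541
The Borough of Ironby, 9 October – 31 December 2021: 84 days → €57,500 × 3.25% × 84/365 = €430.0685
Total = €2,444.2226

€2,444.22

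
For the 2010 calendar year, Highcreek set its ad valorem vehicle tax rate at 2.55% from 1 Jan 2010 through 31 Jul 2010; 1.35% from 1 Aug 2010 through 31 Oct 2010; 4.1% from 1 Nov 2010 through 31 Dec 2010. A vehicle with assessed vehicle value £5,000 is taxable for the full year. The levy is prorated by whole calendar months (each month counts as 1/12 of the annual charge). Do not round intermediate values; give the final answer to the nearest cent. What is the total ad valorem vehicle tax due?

1 Jan – 31 Jul 2010: 7 months at 2.55% → £5,000 × 2.55% × 7/12 = £74.3750
1 Aug – 31 Oct 2010: 3 months at 1.35% → £5,000 × 1.35% × 3/12 = £16.8750
1 Nov – 31 Dec 2010: 2 months at 4.1% → £5,000 × 4.1% × 2/12 = £34.1667
Total = £125.4167

£125.42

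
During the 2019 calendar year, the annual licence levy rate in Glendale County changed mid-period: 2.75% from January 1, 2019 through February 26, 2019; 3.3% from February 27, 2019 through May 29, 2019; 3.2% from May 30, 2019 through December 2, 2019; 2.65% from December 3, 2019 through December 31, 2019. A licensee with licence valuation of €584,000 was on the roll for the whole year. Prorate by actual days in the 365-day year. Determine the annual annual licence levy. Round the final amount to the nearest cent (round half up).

€18,169.60

January 1 – February 26, 2019: 57 days at 2.75% → €584,000 × 2.75% × 57/365 = €2,508.0000
February 27 – May 29, 2019: 92 days at 3.3% → €584,000 × 3.3% × 92/365 = €4,857.6000
May 30 – December 2, 2019: 187 days at 3.2% → €584,000 × 3.2% × 187/365 = €9,574.4000
December 3 – December 31, 2019: 29 days at 2.65% → €584,000 × 2.65% × 29/365 = €1,229.6000
Total = €18,169.6000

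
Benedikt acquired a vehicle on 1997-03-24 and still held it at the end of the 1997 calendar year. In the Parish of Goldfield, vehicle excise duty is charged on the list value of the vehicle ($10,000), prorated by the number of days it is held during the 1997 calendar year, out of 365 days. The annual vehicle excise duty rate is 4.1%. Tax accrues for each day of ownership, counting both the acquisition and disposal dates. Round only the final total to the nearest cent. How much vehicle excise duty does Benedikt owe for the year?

Days held (1997-03-24 to 1997-12-31): 283 out of 365
Tax = $10,000 × 4.1% × 283/365 = $317.8904

$317.89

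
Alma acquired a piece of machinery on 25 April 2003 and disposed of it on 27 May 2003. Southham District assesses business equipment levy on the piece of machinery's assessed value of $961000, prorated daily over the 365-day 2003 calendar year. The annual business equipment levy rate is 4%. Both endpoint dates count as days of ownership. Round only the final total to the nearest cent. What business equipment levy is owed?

Days held (25 April – 27 May 2003): 33 out of 365
Tax = $961000 × 4% × 33/365 = $3475.3973

$3475.40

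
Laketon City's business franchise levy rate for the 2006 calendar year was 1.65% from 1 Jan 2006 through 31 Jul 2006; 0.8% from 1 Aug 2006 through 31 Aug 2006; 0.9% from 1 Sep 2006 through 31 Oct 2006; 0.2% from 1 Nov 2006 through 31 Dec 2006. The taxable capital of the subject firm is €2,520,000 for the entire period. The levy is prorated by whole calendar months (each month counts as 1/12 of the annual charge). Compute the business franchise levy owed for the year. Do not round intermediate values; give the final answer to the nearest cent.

1 Jan – 31 Jul 2006: 7 months at 1.65% → €2,520,000 × 1.65% × 7/12 = €24,255.0000
1 Aug – 31 Aug 2006: 1 month at 0.8% → €2,520,000 × 0.8% × 1/12 = €1,680.0000
1 Sep – 31 Oct 2006: 2 months at 0.9% → €2,520,000 × 0.9% × 2/12 = €3,780.0000
1 Nov – 31 Dec 2006: 2 months at 0.2% → €2,520,000 × 0.2% × 2/12 = €840.0000
Total = €30,555.0000

€30,555.00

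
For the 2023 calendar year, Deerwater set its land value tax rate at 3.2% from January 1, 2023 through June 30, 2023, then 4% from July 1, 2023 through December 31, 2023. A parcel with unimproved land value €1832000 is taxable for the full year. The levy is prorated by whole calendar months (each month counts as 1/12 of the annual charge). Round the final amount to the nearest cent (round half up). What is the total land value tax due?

€65952.00

January 1 – June 30, 2023: 6 months at 3.2% → €1832000 × 3.2% × 6/12 = €29312.0000
July 1 – December 31, 2023: 6 months at 4% → €1832000 × 4% × 6/12 = €36640.0000
Total = €65952.0000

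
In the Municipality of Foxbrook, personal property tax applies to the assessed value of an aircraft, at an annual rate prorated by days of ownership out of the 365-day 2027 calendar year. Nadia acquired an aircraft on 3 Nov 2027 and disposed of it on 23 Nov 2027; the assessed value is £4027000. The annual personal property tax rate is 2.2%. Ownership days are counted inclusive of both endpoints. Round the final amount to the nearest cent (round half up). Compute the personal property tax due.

£5097.19

Days held (3 Nov – 23 Nov 2027): 21 out of 365
Tax = £4027000 × 2.2% × 21/365 = £5097.1890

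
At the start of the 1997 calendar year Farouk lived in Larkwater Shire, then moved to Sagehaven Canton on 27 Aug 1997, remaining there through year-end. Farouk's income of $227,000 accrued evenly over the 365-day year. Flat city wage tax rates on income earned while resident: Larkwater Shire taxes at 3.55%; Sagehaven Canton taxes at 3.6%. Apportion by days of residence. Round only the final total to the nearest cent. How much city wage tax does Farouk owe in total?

$8,097.99

Larkwater Shire, 1 Jan – 26 Aug 1997: 238 days → $227,000 × 3.55% × 238/365 = $5,254.5836
Sagehaven Canton, 27 Aug – 31 Dec 1997: 127 days → $227,000 × 3.6% × 127/365 = $2,843.4082
Total = $8,097.9918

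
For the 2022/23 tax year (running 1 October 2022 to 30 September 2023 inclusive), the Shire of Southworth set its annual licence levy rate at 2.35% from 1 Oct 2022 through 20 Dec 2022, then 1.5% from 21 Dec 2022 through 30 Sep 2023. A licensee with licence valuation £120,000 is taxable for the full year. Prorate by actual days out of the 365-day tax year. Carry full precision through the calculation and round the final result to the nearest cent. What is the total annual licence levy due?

1 Oct – 20 Dec 2022: 81 days at 2.35% → £120,000 × 2.35% × 81/365 = £625.8082
21 Dec 2022 – 30 Sep 2023: 284 days at 1.5% → £120,000 × 1.5% × 284/365 = £1,400.5479
Total = £2,026.3562

£2,026.36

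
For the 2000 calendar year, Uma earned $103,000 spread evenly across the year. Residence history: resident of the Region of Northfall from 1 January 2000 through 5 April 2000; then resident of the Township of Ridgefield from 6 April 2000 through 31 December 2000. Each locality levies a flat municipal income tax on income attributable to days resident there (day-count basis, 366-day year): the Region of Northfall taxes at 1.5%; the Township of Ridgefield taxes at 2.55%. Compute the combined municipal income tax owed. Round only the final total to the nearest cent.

$2,342.83

The Region of Northfall, 1 January – 5 April 2000: 96 days → $103,000 × 1.5% × 96/366 = $405.2459
The Township of Ridgefield, 6 April – 31 December 2000: 270 days → $103,000 × 2.55% × 270/366 = $1,937.5820
Total = $2,342.8279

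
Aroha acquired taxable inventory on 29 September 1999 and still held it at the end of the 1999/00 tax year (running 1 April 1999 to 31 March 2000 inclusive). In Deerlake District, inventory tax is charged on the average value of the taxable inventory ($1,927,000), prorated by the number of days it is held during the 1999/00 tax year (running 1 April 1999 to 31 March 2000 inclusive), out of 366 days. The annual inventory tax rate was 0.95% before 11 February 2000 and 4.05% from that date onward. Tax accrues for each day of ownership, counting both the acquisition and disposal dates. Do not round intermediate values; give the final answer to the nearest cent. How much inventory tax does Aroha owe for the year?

$17,414.08

29 September 1999 – 10 February 2000: 135 days at 0.95% → $1,927,000 × 0.95% × 135/366 = $6,752.3975
11 February – 31 March 2000: 50 days at 4.05% → $1,927,000 × 4.05% × 50/366 = $10,661.6803
Total = $17,414.0779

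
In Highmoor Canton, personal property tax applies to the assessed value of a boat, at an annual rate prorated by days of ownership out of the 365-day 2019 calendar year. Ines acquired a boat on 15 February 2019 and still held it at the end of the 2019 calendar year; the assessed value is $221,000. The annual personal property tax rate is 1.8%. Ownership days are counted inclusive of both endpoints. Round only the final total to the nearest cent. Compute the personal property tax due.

$3,487.56

Days held (15 February – 31 December 2019): 320 out of 365
Tax = $221,000 × 1.8% × 320/365 = $3,487.5616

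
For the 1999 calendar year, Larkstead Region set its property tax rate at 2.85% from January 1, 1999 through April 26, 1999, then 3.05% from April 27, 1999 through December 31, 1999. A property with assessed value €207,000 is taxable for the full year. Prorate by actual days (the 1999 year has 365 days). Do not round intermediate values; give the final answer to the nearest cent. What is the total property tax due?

January 1 – April 26, 1999: 116 days at 2.85% → €207,000 × 2.85% × 116/365 = €1,874.9096
April 27 – December 31, 1999: 249 days at 3.05% → €207,000 × 3.05% × 249/365 = €4,307.0178
Total = €6,181.9274

€6,181.93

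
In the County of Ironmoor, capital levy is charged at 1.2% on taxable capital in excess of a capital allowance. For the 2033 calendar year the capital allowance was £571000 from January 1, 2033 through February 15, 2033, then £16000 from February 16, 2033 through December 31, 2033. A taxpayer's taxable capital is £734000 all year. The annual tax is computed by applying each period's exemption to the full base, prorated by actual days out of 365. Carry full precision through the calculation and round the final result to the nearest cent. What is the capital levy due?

January 1 – February 15, 2033: 46 days, exemption £571000 → (£734000 − £571000) × 1.2% × 46/365 = £246.5096
February 16 – December 31, 2033: 319 days, exemption £16000 → (£734000 − £16000) × 1.2% × 319/365 = £7530.1479
Total = £7776.6575

£7776.66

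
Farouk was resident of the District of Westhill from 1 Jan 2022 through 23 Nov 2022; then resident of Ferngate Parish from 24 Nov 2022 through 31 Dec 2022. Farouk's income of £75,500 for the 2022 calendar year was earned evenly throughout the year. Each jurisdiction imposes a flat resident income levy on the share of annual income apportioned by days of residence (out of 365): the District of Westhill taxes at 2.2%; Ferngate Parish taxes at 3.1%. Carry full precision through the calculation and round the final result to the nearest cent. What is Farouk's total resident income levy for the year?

£1,731.74

The District of Westhill, 1 Jan – 23 Nov 2022: 327 days → £75,500 × 2.2% × 327/365 = £1,488.0740
Ferngate Parish, 24 Nov – 31 Dec 2022: 38 days → £75,500 × 3.1% × 38/365 = £243.6685
Total = £1,731.7425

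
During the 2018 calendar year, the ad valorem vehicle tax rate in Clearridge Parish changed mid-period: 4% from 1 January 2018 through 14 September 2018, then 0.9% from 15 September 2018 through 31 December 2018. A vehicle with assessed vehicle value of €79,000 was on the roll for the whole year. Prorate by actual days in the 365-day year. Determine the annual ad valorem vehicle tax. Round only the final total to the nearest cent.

€2,435.36

1 January – 14 September 2018: 257 days at 4% → €79,000 × 4% × 257/365 = €2,224.9863
15 September – 31 December 2018: 108 days at 0.9% → €79,000 × 0.9% × 108/365 = €210.3781
Total = €2,435.3644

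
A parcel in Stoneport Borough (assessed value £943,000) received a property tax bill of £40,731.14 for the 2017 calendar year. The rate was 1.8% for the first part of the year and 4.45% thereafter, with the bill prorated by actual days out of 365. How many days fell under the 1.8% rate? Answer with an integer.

Let d = days at the first rate; then 365 − d days at the second rate.
£943,000 × [1.8%·d + 4.45%·(365−d)] / 365 = £40,731.14
Solving gives d = 18, so the new rate took effect on 19 January 2017.

18 days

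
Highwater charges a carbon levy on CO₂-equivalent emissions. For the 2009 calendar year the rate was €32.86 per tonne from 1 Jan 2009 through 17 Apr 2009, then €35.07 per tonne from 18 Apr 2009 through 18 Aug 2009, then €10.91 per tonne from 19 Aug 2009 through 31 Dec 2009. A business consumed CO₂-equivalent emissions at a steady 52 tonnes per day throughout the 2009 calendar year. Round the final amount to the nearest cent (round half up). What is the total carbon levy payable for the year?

1 Jan – 17 Apr 2009: 107 days × 52 tonnes/day = 5,564 tonnes at €32.86/tonne → €182,833.04
18 Apr – 18 Aug 2009: 123 days × 52 tonnes/day = 6,396 tonnes at €35.07/tonne → €224,307.72
19 Aug – 31 Dec 2009: 135 days × 52 tonnes/day = 7,020 tonnes at €10.91/tonne → €76,588.20

€483,728.96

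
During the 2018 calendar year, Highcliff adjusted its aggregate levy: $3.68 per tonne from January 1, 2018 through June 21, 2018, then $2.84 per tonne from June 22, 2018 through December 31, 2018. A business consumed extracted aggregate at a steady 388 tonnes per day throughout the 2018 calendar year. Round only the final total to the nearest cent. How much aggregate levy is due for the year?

January 1 – June 21, 2018: 172 days × 388 tonnes/day = 66,736 tonnes at $3.68/tonne → $245,588.48
June 22 – December 31, 2018: 193 days × 388 tonnes/day = 74,884 tonnes at $2.84/tonne → $212,670.56

$458,259.04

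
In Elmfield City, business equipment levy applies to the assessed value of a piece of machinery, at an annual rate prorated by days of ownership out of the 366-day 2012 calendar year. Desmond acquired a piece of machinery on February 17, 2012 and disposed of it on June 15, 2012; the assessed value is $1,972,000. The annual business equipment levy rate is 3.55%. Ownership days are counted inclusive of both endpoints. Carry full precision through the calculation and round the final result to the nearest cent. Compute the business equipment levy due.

Days held (February 17 – June 15, 2012): 120 out of 366
Tax = $1,972,000 × 3.55% × 120/366 = $22,952.7869

$22,952.79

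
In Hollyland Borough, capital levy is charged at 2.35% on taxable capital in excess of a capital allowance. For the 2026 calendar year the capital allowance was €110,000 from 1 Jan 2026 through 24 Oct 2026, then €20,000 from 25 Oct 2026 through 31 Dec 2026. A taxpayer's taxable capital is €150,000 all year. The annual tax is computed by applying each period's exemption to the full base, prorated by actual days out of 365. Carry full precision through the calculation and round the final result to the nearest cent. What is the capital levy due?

1 Jan – 24 Oct 2026: 297 days, exemption €110,000 → (€150,000 − €110,000) × 2.35% × 297/365 = €764.8767
25 Oct – 31 Dec 2026: 68 days, exemption €20,000 → (€150,000 − €20,000) × 2.35% × 68/365 = €569.1507
Total = €1,334.0274

€1,334.03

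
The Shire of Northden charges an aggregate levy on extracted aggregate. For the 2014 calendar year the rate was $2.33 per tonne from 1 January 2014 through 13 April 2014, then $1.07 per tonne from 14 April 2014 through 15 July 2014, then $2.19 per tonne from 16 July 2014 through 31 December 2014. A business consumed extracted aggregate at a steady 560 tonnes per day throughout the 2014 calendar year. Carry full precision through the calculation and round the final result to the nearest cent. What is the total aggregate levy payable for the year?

1 January – 13 April 2014: 103 days × 560 tonnes/day = 57,680 tonnes at $2.33/tonne → $134394.40
14 April – 15 July 2014: 93 days × 560 tonnes/day = 52,080 tonnes at $1.07/tonne → $55725.60
16 July – 31 December 2014: 169 days × 560 tonnes/day = 94,640 tonnes at $2.19/tonne → $207261.60

$397381.60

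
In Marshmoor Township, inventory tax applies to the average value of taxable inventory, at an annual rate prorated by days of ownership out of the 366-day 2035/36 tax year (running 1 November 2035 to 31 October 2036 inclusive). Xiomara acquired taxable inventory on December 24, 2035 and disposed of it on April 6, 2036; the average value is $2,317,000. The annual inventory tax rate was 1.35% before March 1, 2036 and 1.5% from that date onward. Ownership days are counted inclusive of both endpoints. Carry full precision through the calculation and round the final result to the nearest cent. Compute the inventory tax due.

December 24, 2035 – February 29, 2036: 68 days at 1.35% → $2,317,000 × 1.35% × 68/366 = $5,811.4918
March 1 – April 6, 2036: 37 days at 1.5% → $2,317,000 × 1.5% × 37/366 = $3,513.4836
Total = $9,324.9754

$9,324.98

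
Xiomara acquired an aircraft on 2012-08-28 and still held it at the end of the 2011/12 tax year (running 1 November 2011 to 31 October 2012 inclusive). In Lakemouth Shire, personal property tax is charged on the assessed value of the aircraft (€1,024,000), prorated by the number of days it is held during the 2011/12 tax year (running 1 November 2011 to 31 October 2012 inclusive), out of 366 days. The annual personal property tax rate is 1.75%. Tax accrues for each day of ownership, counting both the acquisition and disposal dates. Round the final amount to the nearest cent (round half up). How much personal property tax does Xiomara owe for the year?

€3,182.51

Days held (2012-08-28 to 2012-10-31): 65 out of 366
Tax = €1,024,000 × 1.75% × 65/366 = €3,182.5137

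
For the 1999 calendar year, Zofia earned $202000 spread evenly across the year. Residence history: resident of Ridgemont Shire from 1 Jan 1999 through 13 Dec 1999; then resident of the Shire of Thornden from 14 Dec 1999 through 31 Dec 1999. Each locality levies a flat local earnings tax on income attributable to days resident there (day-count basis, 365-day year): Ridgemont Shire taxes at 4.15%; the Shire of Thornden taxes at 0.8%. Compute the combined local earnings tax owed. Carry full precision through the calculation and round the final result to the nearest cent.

Ridgemont Shire, 1 Jan – 13 Dec 1999: 347 days → $202000 × 4.15% × 347/365 = $7969.5918
The Shire of Thornden, 14 Dec – 31 Dec 1999: 18 days → $202000 × 0.8% × 18/365 = $79.6932
Total = $8049.2849

$8049.28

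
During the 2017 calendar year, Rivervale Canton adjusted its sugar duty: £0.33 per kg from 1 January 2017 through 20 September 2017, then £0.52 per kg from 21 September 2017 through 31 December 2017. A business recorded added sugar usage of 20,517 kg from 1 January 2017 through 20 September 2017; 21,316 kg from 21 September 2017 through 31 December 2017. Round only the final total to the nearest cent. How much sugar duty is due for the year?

1 January – 20 September 2017: 20,517 kg at £0.33/kg → £6770.61
21 September – 31 December 2017: 21,316 kg at £0.52/kg → £11084.32

£17854.93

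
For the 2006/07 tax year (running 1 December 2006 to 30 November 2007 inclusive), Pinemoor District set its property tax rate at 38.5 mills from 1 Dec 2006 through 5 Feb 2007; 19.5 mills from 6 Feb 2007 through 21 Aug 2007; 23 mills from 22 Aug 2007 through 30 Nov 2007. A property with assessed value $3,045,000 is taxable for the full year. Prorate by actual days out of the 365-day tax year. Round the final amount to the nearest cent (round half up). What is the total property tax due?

1 Dec 2006 – 5 Feb 2007: 67 days at 38.5 mills → $3,045,000 × 3.85% × 67/365 = $21,519.3904
6 Feb – 21 Aug 2007: 197 days at 19.5 mills → $3,045,000 × 1.95% × 197/365 = $32,047.5822
22 Aug – 30 Nov 2007: 101 days at 23 mills → $3,045,000 × 2.3% × 101/365 = $19,379.5479
Total = $72,946.5205

$72,946.52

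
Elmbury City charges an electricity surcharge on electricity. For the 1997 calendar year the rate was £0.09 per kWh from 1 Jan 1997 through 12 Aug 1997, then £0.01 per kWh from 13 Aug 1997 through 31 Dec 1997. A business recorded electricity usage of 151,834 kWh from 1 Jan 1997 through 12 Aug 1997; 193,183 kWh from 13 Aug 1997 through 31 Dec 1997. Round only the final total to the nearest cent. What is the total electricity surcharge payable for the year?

1 Jan – 12 Aug 1997: 151,834 kWh at £0.09/kWh → £13,665.06
13 Aug – 31 Dec 1997: 193,183 kWh at £0.01/kWh → £1,931.83

£15,596.89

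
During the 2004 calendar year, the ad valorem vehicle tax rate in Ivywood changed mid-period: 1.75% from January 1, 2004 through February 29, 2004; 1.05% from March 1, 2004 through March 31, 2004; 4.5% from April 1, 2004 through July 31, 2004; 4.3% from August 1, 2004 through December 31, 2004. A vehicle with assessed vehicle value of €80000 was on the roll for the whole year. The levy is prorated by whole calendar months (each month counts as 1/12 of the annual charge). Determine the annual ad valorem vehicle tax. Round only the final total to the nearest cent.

€2936.67

January 1 – February 29, 2004: 2 months at 1.75% → €80000 × 1.75% × 2/12 = €233.3333
March 1 – March 31, 2004: 1 month at 1.05% → €80000 × 1.05% × 1/12 = €70.0000
April 1 – July 31, 2004: 4 months at 4.5% → €80000 × 4.5% × 4/12 = €1200.0000
August 1 – December 31, 2004: 5 months at 4.3% → €80000 × 4.3% × 5/12 = €1433.3333
Total = €2936.6667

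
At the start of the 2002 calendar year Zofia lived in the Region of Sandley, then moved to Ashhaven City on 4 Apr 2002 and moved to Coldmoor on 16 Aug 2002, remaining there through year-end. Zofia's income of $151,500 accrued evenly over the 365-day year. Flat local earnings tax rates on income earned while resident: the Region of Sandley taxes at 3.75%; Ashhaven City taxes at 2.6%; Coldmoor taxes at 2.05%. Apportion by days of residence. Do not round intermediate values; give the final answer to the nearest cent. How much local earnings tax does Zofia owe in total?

$4,067.88

The Region of Sandley, 1 Jan – 3 Apr 2002: 93 days → $151,500 × 3.75% × 93/365 = $1,447.5514
Ashhaven City, 4 Apr – 15 Aug 2002: 134 days → $151,500 × 2.6% × 134/365 = $1,446.0986
Coldmoor, 16 Aug – 31 Dec 2002: 138 days → $151,500 × 2.05% × 138/365 = $1,174.2288
Total = $4,067.8788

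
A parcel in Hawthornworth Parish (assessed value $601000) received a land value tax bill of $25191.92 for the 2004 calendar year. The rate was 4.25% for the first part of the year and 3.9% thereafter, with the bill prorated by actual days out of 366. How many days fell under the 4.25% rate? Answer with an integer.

305 days

Let d = days at the first rate; then 366 − d days at the second rate.
$601000 × [4.25%·d + 3.9%·(366−d)] / 366 = $25191.92
Solving gives d = 305, so the new rate took effect on 1 November 2004.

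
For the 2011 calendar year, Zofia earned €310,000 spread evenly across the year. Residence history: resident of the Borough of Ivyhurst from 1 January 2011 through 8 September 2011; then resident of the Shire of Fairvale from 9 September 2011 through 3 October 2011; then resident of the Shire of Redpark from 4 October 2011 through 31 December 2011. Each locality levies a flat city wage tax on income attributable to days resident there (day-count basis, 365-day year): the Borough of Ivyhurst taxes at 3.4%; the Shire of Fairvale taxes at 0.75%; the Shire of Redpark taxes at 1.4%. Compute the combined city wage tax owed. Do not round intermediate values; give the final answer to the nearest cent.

€8,465.55

The Borough of Ivyhurst, 1 January – 8 September 2011: 251 days → €310,000 × 3.4% × 251/365 = €7,248.0548
The Shire of Fairvale, 9 September – 3 October 2011: 25 days → €310,000 × 0.75% × 25/365 = €159.2466
The Shire of Redpark, 4 October – 31 December 2011: 89 days → €310,000 × 1.4% × 89/365 = €1,058.2466
Total = €8,465.5479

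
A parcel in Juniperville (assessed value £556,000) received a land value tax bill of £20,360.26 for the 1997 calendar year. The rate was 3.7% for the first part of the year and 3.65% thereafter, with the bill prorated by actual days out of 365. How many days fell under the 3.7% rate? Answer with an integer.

Let d = days at the first rate; then 365 − d days at the second rate.
£556,000 × [3.7%·d + 3.65%·(365−d)] / 365 = £20,360.26
Solving gives d = 87, so the new rate took effect on March 29, 1997.

87 days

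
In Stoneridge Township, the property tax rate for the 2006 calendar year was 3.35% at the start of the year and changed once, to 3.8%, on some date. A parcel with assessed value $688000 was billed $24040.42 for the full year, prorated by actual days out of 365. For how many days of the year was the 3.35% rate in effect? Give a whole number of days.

Let d = days at the first rate; then 365 − d days at the second rate.
$688000 × [3.35%·d + 3.8%·(365−d)] / 365 = $24040.42
Solving gives d = 248, so the new rate took effect on 6 Sep 2006.

248 days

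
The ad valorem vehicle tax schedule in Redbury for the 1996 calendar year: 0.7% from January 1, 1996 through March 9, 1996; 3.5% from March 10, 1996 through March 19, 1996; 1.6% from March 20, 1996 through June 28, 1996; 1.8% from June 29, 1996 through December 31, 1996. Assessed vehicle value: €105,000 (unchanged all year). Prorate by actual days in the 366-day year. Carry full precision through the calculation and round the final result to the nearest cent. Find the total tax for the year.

January 1 – March 9, 1996: 69 days at 0.7% → €105,000 × 0.7% × 69/366 = €138.5656
March 10 – March 19, 1996: 10 days at 3.5% → €105,000 × 3.5% × 10/366 = €100.4098
March 20 – June 28, 1996: 101 days at 1.6% → €105,000 × 1.6% × 101/366 = €463.6066
June 29 – December 31, 1996: 186 days at 1.8% → €105,000 × 1.8% × 186/366 = €960.4918
Total = €1,663.0738

€1,663.07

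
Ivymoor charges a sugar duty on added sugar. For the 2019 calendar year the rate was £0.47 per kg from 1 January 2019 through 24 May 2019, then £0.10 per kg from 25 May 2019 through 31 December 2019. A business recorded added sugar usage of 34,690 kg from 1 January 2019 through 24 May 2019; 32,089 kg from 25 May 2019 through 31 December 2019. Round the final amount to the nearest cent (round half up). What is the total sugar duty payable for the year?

£19,513.20

1 January – 24 May 2019: 34,690 kg at £0.47/kg → £16,304.30
25 May – 31 December 2019: 32,089 kg at £0.10/kg → £3,208.90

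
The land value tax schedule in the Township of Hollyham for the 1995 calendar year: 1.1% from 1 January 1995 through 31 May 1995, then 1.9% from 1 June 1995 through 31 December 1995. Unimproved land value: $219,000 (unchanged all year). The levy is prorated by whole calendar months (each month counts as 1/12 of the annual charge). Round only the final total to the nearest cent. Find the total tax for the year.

1 January – 31 May 1995: 5 months at 1.1% → $219,000 × 1.1% × 5/12 = $1,003.7500
1 June – 31 December 1995: 7 months at 1.9% → $219,000 × 1.9% × 7/12 = $2,427.2500
Total = $3,431.0000

$3,431.00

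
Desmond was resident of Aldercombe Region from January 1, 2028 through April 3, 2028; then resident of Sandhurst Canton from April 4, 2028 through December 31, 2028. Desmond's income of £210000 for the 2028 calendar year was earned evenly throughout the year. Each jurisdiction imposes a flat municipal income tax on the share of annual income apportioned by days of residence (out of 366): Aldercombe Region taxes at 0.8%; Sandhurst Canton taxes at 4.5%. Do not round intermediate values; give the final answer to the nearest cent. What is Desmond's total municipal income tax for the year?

Aldercombe Region, January 1 – April 3, 2028: 94 days → £210000 × 0.8% × 94/366 = £431.4754
Sandhurst Canton, April 4 – December 31, 2028: 272 days → £210000 × 4.5% × 272/366 = £7022.9508
Total = £7454.4262

£7454.43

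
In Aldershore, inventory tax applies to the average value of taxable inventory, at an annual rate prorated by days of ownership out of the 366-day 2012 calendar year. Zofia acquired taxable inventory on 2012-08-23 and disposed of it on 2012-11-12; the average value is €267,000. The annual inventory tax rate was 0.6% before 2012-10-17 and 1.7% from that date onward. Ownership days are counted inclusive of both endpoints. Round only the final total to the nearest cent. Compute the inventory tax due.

€575.58

2012-08-23 to 2012-10-16: 55 days at 0.6% → €267,000 × 0.6% × 55/366 = €240.7377
2012-10-17 to 2012-11-12: 27 days at 1.7% → €267,000 × 1.7% × 27/366 = €334.8443
Total = €575.5820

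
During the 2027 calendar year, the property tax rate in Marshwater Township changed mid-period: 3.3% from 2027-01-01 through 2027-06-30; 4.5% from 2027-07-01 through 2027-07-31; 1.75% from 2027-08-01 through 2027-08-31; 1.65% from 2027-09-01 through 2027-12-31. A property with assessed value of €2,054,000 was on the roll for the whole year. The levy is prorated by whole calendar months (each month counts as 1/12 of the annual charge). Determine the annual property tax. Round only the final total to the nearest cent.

€55,885.92

2027-01-01 to 2027-06-30: 6 months at 3.3% → €2,054,000 × 3.3% × 6/12 = €33,891.0000
2027-07-01 to 2027-07-31: 1 month at 4.5% → €2,054,000 × 4.5% × 1/12 = €7,702.5000
2027-08-01 to 2027-08-31: 1 month at 1.75% → €2,054,000 × 1.75% × 1/12 = €2,995.4167
2027-09-01 to 2027-12-31: 4 months at 1.65% → €2,054,000 × 1.65% × 4/12 = €11,297.0000
Total = €55,885.9167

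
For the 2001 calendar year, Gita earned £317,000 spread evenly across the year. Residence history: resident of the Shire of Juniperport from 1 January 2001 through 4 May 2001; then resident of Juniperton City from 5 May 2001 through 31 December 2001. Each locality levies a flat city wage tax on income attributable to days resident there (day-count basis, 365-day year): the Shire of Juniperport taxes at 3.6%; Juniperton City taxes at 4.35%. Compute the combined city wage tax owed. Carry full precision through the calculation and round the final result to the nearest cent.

The Shire of Juniperport, 1 January – 4 May 2001: 124 days → £317,000 × 3.6% × 124/365 = £3,876.9534
Juniperton City, 5 May – 31 December 2001: 241 days → £317,000 × 4.35% × 241/365 = £9,104.8479
Total = £12,981.8014

£12,981.80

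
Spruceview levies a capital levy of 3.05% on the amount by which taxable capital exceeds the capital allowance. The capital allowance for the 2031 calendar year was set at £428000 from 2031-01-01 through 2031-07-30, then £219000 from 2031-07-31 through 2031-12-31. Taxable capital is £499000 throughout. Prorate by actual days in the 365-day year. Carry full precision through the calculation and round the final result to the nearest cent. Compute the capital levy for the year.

£4855.02

2031-01-01 to 2031-07-30: 211 days, exemption £428000 → (£499000 − £428000) × 3.05% × 211/365 = £1251.8370
2031-07-31 to 2031-12-31: 154 days, exemption £219000 → (£499000 − £219000) × 3.05% × 154/365 = £3603.1781
Total = £4855.0151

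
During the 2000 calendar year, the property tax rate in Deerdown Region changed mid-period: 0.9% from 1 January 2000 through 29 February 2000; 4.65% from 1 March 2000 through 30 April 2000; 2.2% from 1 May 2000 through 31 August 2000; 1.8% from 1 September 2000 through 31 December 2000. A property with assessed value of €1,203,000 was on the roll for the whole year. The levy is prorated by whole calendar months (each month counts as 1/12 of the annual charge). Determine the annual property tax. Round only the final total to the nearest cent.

€27,167.75

1 January – 29 February 2000: 2 months at 0.9% → €1,203,000 × 0.9% × 2/12 = €1,804.5000
1 March – 30 April 2000: 2 months at 4.65% → €1,203,000 × 4.65% × 2/12 = €9,323.2500
1 May – 31 August 2000: 4 months at 2.2% → €1,203,000 × 2.2% × 4/12 = €8,822.0000
1 September – 31 December 2000: 4 months at 1.8% → €1,203,000 × 1.8% × 4/12 = €7,218.0000
Total = €27,167.7500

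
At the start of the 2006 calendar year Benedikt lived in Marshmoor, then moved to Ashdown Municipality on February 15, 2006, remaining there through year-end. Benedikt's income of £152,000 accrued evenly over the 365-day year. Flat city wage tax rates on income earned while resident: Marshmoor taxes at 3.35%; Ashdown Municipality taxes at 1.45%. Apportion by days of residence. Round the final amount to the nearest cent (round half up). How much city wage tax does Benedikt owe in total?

Marshmoor, January 1 – February 14, 2006: 45 days → £152,000 × 3.35% × 45/365 = £627.7808
Ashdown Municipality, February 15 – December 31, 2006: 320 days → £152,000 × 1.45% × 320/365 = £1,932.2740
Total = £2,560.0548

£2,560.05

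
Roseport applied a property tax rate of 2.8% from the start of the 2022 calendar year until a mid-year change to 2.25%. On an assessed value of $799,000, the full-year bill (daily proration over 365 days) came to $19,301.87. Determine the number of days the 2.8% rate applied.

110 days

Let d = days at the first rate; then 365 − d days at the second rate.
$799,000 × [2.8%·d + 2.25%·(365−d)] / 365 = $19,301.87
Solving gives d = 110, so the new rate took effect on 21 Apr 2022.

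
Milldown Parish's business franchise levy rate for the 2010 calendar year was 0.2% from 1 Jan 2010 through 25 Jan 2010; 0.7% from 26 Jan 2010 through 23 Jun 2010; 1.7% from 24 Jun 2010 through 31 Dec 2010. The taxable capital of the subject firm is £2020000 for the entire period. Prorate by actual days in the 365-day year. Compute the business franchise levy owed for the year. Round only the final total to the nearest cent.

£24018.63

1 Jan – 25 Jan 2010: 25 days at 0.2% → £2020000 × 0.2% × 25/365 = £276.7123
26 Jan – 23 Jun 2010: 149 days at 0.7% → £2020000 × 0.7% × 149/365 = £5772.2192
24 Jun – 31 Dec 2010: 191 days at 1.7% → £2020000 × 1.7% × 191/365 = £17969.6986
Total = £24018.6301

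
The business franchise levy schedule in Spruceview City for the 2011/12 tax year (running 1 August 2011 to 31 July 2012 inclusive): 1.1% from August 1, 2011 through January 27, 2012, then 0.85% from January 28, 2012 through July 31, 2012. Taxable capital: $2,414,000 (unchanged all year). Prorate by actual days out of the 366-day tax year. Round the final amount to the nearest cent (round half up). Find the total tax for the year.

$23,487.03

August 1, 2011 – January 27, 2012: 180 days at 1.1% → $2,414,000 × 1.1% × 180/366 = $13,059.3443
January 28 – July 31, 2012: 186 days at 0.85% → $2,414,000 × 0.85% × 186/366 = $10,427.6885
Total = $23,487.0328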